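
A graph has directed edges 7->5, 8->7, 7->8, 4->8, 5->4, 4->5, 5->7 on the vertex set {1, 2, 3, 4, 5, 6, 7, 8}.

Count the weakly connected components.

5

From 1: component {1}.
From 2: component {2}.
From 3: component {3}.
From 4: component {4, 5, 7, 8}.
From 6: component {6}.
That's 5 components.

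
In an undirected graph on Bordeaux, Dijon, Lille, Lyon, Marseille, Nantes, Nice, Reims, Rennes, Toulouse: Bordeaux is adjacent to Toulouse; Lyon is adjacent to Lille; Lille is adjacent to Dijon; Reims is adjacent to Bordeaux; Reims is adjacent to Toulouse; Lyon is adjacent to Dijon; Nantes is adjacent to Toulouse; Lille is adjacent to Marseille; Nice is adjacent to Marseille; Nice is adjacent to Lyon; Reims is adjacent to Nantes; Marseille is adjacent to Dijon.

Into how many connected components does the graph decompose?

3

From Bordeaux: component {Bordeaux, Nantes, Reims, Toulouse}.
From Dijon: component {Dijon, Lille, Lyon, Marseille, Nice}.
From Rennes: component {Rennes}.
That's 3 components.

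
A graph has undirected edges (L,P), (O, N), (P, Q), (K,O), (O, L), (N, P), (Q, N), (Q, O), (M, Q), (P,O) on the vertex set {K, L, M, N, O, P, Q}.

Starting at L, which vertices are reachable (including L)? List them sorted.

K, L, M, N, O, P, Q

Start at L.
Its neighbours: O, P.
Then their neighbours: K, N, Q.
Then next layer: M.
Every vertex is now reached.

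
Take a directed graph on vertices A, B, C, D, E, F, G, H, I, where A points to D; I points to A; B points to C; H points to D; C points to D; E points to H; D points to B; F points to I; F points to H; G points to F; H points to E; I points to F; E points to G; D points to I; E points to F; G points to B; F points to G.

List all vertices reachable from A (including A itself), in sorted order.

A, B, C, D, E, F, G, H, I

Start at A.
Its neighbours: D.
Then their neighbours: B, I.
Then next layer: C, F.
Then next layer: G, H.
Then next layer: E.
Every vertex is now reached.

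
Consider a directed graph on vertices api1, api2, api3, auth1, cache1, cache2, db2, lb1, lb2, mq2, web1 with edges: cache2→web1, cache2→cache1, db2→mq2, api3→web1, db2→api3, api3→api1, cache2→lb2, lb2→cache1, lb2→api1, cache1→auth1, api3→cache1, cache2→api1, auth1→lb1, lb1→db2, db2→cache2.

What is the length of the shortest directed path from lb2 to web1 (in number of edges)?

Distance 0: lb2.
Distance 1: api1, cache1.
Distance 2: auth1.
Distance 3: lb1.
Distance 4: db2.
Distance 5: api3, cache2, mq2.
Distance 6: web1 — contains web1.

6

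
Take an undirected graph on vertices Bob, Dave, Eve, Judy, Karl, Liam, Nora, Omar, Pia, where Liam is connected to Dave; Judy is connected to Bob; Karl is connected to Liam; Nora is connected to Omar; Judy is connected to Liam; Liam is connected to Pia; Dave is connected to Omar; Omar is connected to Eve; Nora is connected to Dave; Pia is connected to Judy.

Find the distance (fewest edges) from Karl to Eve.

4

Distance 0: Karl.
Distance 1: Liam.
Distance 2: Dave, Judy, Pia.
Distance 3: Bob, Nora, Omar.
Distance 4: Eve — contains Eve.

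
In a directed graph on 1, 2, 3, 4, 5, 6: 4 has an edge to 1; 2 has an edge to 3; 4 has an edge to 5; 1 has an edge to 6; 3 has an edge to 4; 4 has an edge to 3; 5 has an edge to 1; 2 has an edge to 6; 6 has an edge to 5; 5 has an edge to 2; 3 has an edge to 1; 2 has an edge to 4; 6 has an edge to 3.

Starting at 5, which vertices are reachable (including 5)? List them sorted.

Start at 5.
Its neighbours: 1, 2.
Then their neighbours: 3, 4, 6.
Every vertex is now reached.

1, 2, 3, 4, 5, 6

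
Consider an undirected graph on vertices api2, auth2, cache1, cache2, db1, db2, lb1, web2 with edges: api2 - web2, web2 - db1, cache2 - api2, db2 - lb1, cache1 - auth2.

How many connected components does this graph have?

From api2: component {api2, cache2, db1, web2}.
From auth2: component {auth2, cache1}.
From db2: component {db2, lb1}.
That's 3 components.

3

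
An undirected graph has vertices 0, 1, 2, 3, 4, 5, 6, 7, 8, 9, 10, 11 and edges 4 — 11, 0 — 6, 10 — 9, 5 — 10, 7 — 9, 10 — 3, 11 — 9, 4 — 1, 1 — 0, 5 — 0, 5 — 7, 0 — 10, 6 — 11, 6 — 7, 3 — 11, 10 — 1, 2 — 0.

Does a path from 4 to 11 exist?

Explore from 4.
Distance 1: reach 1, 11.
Found 11.

Yes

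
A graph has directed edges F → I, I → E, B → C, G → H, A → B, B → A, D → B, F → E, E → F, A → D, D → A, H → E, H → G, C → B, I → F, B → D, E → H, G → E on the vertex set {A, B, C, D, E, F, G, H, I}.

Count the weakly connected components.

2

From A: component {A, B, C, D}.
From E: component {E, F, G, H, I}.
That's 2 components.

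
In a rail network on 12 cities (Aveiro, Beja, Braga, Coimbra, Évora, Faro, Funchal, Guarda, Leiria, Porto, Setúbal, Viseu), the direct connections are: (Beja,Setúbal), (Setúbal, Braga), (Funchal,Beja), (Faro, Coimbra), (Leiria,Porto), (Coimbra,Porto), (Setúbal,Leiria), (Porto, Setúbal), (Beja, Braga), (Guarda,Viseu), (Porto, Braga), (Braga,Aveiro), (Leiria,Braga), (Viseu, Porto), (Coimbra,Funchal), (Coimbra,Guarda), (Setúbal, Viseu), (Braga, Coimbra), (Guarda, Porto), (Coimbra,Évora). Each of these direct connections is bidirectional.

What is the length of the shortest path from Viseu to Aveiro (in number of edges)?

Distance 0: Viseu.
Distance 1: Guarda, Porto, Setúbal.
Distance 2: Beja, Braga, Coimbra, Leiria.
Distance 3: Aveiro, Évora, Faro, Funchal — contains Aveiro.

3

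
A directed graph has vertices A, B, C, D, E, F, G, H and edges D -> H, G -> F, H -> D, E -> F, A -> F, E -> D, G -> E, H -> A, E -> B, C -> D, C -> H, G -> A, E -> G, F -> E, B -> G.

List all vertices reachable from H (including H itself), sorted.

Start at H.
Its neighbours: A, D.
Then their neighbours: F.
Then next layer: E.
Then next layer: B, G.
Nothing further is reachable.

A, B, D, E, F, G, H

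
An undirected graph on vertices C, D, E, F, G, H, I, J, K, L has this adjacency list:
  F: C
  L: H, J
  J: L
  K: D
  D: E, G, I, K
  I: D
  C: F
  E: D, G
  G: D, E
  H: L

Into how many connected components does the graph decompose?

From C: component {C, F}.
From D: component {D, E, G, I, K}.
From H: component {H, J, L}.
That's 3 components.

3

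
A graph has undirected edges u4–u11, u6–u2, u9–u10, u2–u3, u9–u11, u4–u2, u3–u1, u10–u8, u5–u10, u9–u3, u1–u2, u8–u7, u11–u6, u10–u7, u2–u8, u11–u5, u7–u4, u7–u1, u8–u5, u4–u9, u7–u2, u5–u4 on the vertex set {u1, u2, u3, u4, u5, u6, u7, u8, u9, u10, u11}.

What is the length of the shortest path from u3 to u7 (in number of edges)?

Distance 0: u3.
Distance 1: u1, u2, u9.
Distance 2: u4, u6, u7, u8, u10, u11 — contains u7.

2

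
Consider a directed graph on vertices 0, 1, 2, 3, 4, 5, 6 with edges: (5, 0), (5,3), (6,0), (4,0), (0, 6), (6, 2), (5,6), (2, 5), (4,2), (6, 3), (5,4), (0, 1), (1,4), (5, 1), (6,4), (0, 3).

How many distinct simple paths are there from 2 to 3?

10

2→5→0→3
2→5→0→6→3
2→5→1→4→0→3
2→5→1→4→0→6→3
2→5→3
2→5→4→0→3
2→5→4→0→6→3
2→5→6→0→3
2→5→6→3
2→5→6→4→0→3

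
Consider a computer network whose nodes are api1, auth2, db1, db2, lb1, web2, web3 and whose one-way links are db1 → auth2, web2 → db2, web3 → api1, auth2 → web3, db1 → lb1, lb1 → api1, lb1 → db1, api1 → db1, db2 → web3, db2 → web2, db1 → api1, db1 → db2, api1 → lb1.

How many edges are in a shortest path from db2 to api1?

Distance 0: db2.
Distance 1: web2, web3.
Distance 2: api1 — contains api1.

2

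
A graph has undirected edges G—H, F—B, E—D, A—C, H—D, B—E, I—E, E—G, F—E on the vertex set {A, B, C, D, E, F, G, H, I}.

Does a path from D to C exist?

No

Explore from D.
Distance 1: reach E, H.
Distance 2: reach B, F, G, I.
The search is exhausted without reaching C; it lies in a different component.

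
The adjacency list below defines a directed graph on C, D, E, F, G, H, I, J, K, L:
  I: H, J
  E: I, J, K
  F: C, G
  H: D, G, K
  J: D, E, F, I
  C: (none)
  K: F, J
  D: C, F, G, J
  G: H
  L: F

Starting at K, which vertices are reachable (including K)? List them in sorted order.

Start at K.
Its neighbours: F, J.
Then their neighbours: C, D, E, G, I.
Then next layer: H.
Nothing further is reachable.

C, D, E, F, G, H, I, J, K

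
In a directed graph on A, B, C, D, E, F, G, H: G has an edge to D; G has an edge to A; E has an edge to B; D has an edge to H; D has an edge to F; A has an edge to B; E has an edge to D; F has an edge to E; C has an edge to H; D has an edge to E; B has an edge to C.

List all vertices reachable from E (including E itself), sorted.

Start at E.
Its neighbours: B, D.
Then their neighbours: C, F, H.
Nothing further is reachable.

B, C, D, E, F, H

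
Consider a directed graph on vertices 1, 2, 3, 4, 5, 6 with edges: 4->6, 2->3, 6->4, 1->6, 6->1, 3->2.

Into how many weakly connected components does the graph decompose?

From 1: component {1, 4, 6}.
From 2: component {2, 3}.
From 5: component {5}.
That's 3 components.

3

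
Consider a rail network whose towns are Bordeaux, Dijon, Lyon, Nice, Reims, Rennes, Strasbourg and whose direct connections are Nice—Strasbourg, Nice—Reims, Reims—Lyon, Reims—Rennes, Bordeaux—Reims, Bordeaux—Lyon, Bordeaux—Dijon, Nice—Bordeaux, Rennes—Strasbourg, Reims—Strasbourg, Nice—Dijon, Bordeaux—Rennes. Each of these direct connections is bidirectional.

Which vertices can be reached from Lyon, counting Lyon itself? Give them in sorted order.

Bordeaux, Dijon, Lyon, Nice, Reims, Rennes, Strasbourg

Start at Lyon.
Its neighbours: Bordeaux, Reims.
Then their neighbours: Dijon, Nice, Rennes, Strasbourg.
Every vertex is now reached.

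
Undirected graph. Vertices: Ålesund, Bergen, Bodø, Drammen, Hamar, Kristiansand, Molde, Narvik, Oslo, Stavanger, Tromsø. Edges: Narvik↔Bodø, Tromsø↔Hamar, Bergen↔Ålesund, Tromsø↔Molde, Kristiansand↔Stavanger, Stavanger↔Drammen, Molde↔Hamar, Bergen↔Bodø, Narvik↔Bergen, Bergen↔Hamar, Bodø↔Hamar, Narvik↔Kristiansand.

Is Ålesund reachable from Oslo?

Oslo has no edges, so nothing is reachable from it.

No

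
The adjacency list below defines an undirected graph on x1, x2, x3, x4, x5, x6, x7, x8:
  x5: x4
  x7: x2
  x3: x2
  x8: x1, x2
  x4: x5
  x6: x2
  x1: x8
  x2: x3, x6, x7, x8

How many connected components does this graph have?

From x1: component {x1, x2, x3, x6, x7, x8}.
From x4: component {x4, x5}.
That's 2 components.

2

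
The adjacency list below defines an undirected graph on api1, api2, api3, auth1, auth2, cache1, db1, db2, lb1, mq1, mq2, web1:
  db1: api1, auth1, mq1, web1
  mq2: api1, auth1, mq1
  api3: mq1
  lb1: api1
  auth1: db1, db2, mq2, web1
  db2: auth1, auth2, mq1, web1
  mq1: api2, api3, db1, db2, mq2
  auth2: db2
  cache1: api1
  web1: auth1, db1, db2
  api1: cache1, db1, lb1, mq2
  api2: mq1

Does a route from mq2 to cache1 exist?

Explore from mq2.
Distance 1: reach api1, auth1, mq1.
Distance 2: reach api2, api3, cache1, db1, db2, lb1, web1.
Found cache1.

Yes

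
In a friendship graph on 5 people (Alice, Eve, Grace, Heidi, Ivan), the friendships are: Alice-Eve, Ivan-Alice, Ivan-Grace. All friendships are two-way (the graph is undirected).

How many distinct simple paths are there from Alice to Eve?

1

Alice–Eve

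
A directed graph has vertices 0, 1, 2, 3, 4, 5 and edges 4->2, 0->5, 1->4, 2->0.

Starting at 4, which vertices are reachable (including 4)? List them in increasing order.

Start at 4.
Its neighbours: 2.
Then their neighbours: 0.
Then next layer: 5.
Nothing further is reachable.

0, 2, 4, 5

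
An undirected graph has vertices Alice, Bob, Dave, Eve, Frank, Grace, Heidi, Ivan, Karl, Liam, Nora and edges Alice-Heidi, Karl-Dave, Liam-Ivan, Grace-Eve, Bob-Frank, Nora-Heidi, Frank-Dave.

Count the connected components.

From Alice: component {Alice, Heidi, Nora}.
From Bob: component {Bob, Dave, Frank, Karl}.
From Eve: component {Eve, Grace}.
From Ivan: component {Ivan, Liam}.
That's 4 components.

4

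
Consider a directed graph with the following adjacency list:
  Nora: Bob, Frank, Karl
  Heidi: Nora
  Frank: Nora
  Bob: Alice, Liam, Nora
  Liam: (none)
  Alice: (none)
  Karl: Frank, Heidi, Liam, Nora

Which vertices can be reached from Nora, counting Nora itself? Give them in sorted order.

Alice, Bob, Frank, Heidi, Karl, Liam, Nora

Start at Nora.
Its neighbours: Bob, Frank, Karl.
Then their neighbours: Alice, Heidi, Liam.
Every vertex is now reached.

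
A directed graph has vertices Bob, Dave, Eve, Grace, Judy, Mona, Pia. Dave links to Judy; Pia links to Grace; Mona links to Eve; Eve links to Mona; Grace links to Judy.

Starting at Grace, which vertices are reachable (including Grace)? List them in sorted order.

Start at Grace.
Its neighbours: Judy.
Nothing further is reachable.

Grace, Judy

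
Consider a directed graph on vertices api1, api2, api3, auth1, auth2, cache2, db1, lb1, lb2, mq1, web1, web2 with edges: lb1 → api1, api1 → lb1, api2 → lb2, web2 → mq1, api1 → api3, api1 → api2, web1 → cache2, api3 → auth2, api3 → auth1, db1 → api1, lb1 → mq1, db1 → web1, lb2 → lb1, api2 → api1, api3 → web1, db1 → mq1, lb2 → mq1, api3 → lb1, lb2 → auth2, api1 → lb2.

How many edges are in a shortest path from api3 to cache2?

2

Distance 0: api3.
Distance 1: auth1, auth2, lb1, web1.
Distance 2: api1, cache2, mq1 — contains cache2.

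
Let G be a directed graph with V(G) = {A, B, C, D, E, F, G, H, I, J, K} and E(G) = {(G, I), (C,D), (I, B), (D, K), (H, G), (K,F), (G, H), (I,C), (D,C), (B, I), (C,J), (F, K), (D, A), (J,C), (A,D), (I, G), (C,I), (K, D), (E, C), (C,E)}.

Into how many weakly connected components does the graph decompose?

From A: component {A, B, C, D, E, F, G, H, I, J, K}.
That's 1 component.

1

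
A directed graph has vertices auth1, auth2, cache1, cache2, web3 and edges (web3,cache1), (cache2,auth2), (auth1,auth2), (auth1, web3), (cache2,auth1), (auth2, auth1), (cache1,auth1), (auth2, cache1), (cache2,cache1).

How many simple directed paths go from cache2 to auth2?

3

cache2→auth1→auth2
cache2→auth2
cache2→cache1→auth1→auth2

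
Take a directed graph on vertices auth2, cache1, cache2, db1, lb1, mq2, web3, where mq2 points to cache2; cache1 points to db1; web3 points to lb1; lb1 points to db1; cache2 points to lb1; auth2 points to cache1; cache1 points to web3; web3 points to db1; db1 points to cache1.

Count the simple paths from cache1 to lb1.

1

cache1→web3→lb1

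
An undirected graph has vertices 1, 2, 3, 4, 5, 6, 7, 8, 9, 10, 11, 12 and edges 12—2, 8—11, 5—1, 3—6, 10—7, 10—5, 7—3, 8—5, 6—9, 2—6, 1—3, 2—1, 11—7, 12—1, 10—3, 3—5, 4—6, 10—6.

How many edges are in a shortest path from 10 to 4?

2

Distance 0: 10.
Distance 1: 3, 5, 6, 7.
Distance 2: 1, 2, 4, 8, 9, 11 — contains 4.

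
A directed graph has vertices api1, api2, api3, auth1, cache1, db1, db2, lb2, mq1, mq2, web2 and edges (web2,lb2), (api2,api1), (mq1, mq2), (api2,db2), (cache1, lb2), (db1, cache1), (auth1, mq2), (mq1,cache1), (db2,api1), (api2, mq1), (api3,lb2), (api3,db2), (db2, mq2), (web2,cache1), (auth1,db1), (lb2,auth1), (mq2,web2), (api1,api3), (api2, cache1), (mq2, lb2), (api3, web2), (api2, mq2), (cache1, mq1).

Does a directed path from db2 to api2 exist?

Explore from db2.
Distance 1: reach api1, mq2.
Distance 2: reach api3, lb2, web2.
Distance 3: reach auth1, cache1.
Distance 4: reach db1, mq1.
The search from db2 is exhausted; no directed path reaches api2.

No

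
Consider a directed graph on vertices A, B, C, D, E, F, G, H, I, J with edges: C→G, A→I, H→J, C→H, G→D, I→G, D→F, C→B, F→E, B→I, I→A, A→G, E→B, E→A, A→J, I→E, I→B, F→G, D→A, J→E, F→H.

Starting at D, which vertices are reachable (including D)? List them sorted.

Start at D.
Its neighbours: A, F.
Then their neighbours: E, G, H, I, J.
Then next layer: B.
Nothing further is reachable.

A, B, D, E, F, G, H, I, J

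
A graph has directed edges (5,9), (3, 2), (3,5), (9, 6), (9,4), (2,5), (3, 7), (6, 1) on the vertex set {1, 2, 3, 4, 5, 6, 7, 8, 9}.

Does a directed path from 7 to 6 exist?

No

7 has no outgoing edges, so nothing is reachable from it.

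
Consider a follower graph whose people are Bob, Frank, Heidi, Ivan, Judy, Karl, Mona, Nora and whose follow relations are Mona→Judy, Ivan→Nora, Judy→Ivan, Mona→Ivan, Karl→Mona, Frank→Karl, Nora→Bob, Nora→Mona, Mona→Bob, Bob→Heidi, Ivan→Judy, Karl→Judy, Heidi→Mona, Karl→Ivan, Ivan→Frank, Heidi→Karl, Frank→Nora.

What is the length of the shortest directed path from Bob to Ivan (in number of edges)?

Distance 0: Bob.
Distance 1: Heidi.
Distance 2: Karl, Mona.
Distance 3: Ivan, Judy — contains Ivan.

3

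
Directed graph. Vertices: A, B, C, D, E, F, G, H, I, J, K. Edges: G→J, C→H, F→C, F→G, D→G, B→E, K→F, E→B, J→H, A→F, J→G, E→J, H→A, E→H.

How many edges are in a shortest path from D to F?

5

Distance 0: D.
Distance 1: G.
Distance 2: J.
Distance 3: H.
Distance 4: A.
Distance 5: F — contains F.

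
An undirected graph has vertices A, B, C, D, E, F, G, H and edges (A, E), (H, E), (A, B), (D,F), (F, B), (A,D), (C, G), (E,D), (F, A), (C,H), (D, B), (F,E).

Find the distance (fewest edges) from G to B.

5

Distance 0: G.
Distance 1: C.
Distance 2: H.
Distance 3: E.
Distance 4: A, D, F.
Distance 5: B — contains B.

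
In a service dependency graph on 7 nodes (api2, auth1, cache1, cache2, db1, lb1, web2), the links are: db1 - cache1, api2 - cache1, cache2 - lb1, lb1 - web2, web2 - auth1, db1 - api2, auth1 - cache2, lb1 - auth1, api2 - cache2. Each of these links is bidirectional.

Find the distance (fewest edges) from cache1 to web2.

4

Distance 0: cache1.
Distance 1: api2, db1.
Distance 2: cache2.
Distance 3: auth1, lb1.
Distance 4: web2 — contains web2.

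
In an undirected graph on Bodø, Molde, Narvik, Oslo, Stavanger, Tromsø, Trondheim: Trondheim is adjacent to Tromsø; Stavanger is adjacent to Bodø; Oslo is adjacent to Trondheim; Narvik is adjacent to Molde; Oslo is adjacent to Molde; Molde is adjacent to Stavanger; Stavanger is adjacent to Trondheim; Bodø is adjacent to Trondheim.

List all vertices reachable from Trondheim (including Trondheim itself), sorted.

Bodø, Molde, Narvik, Oslo, Stavanger, Tromsø, Trondheim

Start at Trondheim.
Its neighbours: Bodø, Oslo, Stavanger, Tromsø.
Then their neighbours: Molde.
Then next layer: Narvik.
Every vertex is now reached.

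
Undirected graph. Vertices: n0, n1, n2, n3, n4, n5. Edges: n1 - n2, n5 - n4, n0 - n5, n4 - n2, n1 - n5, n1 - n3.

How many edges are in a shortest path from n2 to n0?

3

Distance 0: n2.
Distance 1: n1, n4.
Distance 2: n3, n5.
Distance 3: n0 — contains n0.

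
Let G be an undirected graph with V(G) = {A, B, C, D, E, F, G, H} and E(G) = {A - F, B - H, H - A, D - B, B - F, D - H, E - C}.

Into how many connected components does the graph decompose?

3

From A: component {A, B, D, F, H}.
From C: component {C, E}.
From G: component {G}.
That's 3 components.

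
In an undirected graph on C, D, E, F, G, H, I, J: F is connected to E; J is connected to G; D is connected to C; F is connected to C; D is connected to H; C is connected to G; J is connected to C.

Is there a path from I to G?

I has no edges, so nothing is reachable from it.

No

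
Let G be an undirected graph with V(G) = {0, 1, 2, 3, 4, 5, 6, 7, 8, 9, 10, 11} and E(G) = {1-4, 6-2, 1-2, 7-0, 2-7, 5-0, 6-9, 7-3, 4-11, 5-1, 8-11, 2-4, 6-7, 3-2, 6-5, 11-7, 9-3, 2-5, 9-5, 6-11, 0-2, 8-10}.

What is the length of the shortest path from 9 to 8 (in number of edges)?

Distance 0: 9.
Distance 1: 3, 5, 6.
Distance 2: 0, 1, 2, 7, 11.
Distance 3: 4, 8 — contains 8.

3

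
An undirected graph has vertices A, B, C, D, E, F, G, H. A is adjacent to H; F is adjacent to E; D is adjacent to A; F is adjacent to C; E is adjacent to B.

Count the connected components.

From A: component {A, D, H}.
From B: component {B, C, E, F}.
From G: component {G}.
That's 3 components.

3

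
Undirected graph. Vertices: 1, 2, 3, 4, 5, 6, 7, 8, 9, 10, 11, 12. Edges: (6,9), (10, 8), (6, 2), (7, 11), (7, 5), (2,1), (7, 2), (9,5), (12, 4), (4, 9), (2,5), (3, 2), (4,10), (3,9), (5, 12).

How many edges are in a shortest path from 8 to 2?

5

Distance 0: 8.
Distance 1: 10.
Distance 2: 4.
Distance 3: 9, 12.
Distance 4: 3, 5, 6.
Distance 5: 2, 7 — contains 2.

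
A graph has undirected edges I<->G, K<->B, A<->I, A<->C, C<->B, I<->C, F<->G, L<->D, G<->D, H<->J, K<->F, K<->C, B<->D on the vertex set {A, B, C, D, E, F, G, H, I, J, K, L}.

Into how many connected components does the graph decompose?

3

From A: component {A, B, C, D, F, G, I, K, L}.
From E: component {E}.
From H: component {H, J}.
That's 3 components.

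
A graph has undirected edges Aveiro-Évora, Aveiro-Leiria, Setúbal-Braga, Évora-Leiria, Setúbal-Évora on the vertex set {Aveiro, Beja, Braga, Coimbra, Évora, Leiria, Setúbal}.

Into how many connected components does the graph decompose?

3

From Aveiro: component {Aveiro, Braga, Évora, Leiria, Setúbal}.
From Beja: component {Beja}.
From Coimbra: component {Coimbra}.
That's 3 components.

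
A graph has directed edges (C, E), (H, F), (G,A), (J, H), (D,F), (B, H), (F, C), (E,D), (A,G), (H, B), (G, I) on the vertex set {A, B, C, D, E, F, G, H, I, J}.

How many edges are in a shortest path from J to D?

Distance 0: J.
Distance 1: H.
Distance 2: B, F.
Distance 3: C.
Distance 4: E.
Distance 5: D — contains D.

5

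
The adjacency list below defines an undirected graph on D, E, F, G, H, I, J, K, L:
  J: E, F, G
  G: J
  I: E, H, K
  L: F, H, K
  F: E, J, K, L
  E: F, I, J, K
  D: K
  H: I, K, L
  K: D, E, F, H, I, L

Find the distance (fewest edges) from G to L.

Distance 0: G.
Distance 1: J.
Distance 2: E, F.
Distance 3: I, K, L — contains L.

3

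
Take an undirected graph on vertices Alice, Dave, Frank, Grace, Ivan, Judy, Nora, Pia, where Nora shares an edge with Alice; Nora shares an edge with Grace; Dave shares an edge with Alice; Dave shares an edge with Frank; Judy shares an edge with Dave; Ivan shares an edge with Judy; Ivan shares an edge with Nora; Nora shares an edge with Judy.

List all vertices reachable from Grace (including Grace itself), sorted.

Start at Grace.
Its neighbours: Nora.
Then their neighbours: Alice, Ivan, Judy.
Then next layer: Dave.
Then next layer: Frank.
Nothing further is reachable.

Alice, Dave, Frank, Grace, Ivan, Judy, Nora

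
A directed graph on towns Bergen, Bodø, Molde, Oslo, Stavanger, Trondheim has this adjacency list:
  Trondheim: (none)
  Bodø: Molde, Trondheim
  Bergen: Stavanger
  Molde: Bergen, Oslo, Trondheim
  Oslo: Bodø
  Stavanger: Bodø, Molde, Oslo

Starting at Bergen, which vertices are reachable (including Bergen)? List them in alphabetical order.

Bergen, Bodø, Molde, Oslo, Stavanger, Trondheim

Start at Bergen.
Its neighbours: Stavanger.
Then their neighbours: Bodø, Molde, Oslo.
Then next layer: Trondheim.
Every vertex is now reached.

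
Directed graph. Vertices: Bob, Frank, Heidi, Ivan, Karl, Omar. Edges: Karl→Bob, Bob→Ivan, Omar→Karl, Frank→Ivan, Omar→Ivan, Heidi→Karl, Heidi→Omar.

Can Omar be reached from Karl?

No

Explore from Karl.
Distance 1: reach Bob.
Distance 2: reach Ivan.
The search from Karl is exhausted; no directed path reaches Omar.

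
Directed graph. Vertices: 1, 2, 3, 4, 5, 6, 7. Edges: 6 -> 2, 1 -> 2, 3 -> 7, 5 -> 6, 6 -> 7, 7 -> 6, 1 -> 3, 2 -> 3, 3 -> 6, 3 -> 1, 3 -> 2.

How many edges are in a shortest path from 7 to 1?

4

Distance 0: 7.
Distance 1: 6.
Distance 2: 2.
Distance 3: 3.
Distance 4: 1 — contains 1.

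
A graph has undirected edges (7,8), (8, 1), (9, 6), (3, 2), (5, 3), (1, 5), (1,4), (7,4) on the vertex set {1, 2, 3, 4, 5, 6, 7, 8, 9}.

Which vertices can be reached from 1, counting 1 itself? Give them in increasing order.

1, 2, 3, 4, 5, 7, 8

Start at 1.
Its neighbours: 4, 5, 8.
Then their neighbours: 3, 7.
Then next layer: 2.
Nothing further is reachable.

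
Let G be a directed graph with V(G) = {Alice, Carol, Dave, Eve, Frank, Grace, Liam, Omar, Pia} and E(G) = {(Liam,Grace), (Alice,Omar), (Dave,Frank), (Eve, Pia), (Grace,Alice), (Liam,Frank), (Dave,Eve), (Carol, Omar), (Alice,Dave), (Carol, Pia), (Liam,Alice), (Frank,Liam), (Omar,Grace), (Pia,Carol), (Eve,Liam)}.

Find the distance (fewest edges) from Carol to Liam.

6

Distance 0: Carol.
Distance 1: Omar, Pia.
Distance 2: Grace.
Distance 3: Alice.
Distance 4: Dave.
Distance 5: Eve, Frank.
Distance 6: Liam — contains Liam.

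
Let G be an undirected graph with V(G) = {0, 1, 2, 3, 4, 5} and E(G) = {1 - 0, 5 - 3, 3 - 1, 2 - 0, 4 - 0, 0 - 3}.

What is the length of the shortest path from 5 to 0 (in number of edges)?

2

Distance 0: 5.
Distance 1: 3.
Distance 2: 0, 1 — contains 0.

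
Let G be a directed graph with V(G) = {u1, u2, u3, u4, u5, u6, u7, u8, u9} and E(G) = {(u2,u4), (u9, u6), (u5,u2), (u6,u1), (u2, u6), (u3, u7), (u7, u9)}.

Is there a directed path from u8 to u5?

u8 has no outgoing edges, so nothing is reachable from it.

No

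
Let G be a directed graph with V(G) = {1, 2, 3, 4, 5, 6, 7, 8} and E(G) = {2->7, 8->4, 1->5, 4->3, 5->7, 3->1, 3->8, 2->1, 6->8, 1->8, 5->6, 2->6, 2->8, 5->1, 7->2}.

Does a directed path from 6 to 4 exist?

Yes

Explore from 6.
Distance 1: reach 8.
Distance 2: reach 4.
Found 4.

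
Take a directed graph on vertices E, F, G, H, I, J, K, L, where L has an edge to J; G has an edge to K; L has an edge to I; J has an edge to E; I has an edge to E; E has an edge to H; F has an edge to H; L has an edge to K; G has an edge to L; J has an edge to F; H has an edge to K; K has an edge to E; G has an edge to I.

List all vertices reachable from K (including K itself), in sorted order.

E, H, K

Start at K.
Its neighbours: E.
Then their neighbours: H.
Nothing further is reachable.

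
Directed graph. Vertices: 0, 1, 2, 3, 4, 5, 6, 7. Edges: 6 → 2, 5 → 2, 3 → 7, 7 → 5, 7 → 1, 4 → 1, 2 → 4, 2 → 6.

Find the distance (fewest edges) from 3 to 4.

Distance 0: 3.
Distance 1: 7.
Distance 2: 1, 5.
Distance 3: 2.
Distance 4: 4, 6 — contains 4.

4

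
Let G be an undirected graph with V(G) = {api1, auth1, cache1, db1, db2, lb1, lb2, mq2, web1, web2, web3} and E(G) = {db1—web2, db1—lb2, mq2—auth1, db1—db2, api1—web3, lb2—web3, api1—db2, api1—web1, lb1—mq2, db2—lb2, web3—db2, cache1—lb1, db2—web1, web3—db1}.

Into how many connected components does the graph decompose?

2

From api1: component {api1, db1, db2, lb2, web1, web2, web3}.
From auth1: component {auth1, cache1, lb1, mq2}.
That's 2 components.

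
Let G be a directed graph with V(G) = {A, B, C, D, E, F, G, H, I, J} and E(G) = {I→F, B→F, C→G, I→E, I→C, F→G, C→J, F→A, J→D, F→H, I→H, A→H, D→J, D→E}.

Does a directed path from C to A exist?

Explore from C.
Distance 1: reach G, J.
Distance 2: reach D.
Distance 3: reach E.
The search from C is exhausted; no directed path reaches A.

No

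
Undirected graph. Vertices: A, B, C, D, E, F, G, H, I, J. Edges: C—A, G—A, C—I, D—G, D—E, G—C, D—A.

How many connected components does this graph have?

From A: component {A, C, D, E, G, I}.
From B: component {B}.
From F: component {F}.
From H: component {H}.
From J: component {J}.
That's 5 components.

5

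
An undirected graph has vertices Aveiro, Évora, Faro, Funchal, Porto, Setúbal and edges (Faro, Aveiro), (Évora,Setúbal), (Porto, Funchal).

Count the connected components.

From Aveiro: component {Aveiro, Faro}.
From Évora: component {Évora, Setúbal}.
From Funchal: component {Funchal, Porto}.
That's 3 components.

3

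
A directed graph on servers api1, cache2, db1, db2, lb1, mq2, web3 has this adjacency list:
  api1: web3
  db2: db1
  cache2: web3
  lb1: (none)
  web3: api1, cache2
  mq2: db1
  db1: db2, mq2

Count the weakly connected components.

3

From api1: component {api1, cache2, web3}.
From db1: component {db1, db2, mq2}.
From lb1: component {lb1}.
That's 3 components.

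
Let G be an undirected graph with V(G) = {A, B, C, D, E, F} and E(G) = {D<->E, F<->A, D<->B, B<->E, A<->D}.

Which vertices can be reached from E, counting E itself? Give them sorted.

Start at E.
Its neighbours: B, D.
Then their neighbours: A.
Then next layer: F.
Nothing further is reachable.

A, B, D, E, F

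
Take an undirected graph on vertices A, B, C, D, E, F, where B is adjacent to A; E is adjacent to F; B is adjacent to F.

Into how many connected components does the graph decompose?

From A: component {A, B, E, F}.
From C: component {C}.
From D: component {D}.
That's 3 components.

3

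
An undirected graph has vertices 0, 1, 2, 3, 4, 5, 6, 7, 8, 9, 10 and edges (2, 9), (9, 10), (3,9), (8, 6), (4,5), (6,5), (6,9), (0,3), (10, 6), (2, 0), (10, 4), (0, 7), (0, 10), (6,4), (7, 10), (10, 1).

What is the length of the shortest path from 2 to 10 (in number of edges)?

2

Distance 0: 2.
Distance 1: 0, 9.
Distance 2: 3, 6, 7, 10 — contains 10.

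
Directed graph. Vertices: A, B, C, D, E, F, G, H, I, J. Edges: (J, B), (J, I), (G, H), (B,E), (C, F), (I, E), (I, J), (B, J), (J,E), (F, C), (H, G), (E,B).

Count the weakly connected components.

From A: component {A}.
From B: component {B, E, I, J}.
From C: component {C, F}.
From D: component {D}.
From G: component {G, H}.
That's 5 components.

5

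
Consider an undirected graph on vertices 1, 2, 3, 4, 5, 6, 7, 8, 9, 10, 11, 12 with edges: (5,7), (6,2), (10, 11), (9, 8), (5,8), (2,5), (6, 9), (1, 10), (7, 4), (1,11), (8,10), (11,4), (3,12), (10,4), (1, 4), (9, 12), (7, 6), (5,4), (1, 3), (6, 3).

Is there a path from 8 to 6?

Explore from 8.
Distance 1: reach 5, 9, 10.
Distance 2: reach 1, 2, 4, 6, 7, 11, 12.
Found 6.

Yes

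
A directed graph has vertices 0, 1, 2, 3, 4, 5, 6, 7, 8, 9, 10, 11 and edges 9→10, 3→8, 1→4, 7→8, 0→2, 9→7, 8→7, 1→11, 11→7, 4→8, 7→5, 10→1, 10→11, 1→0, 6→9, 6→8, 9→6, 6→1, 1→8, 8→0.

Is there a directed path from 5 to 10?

5 has no outgoing edges, so nothing is reachable from it.

No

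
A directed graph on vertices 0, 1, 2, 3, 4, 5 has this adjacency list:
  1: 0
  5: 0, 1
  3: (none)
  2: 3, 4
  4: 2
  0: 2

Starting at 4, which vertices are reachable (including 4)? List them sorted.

2, 3, 4

Start at 4.
Its neighbours: 2.
Then their neighbours: 3.
Nothing further is reachable.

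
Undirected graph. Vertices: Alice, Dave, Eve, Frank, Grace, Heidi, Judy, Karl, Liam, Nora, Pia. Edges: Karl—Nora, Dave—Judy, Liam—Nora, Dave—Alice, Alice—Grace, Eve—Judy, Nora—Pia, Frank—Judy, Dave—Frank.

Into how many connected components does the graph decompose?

From Alice: component {Alice, Dave, Eve, Frank, Grace, Judy}.
From Heidi: component {Heidi}.
From Karl: component {Karl, Liam, Nora, Pia}.
That's 3 components.

3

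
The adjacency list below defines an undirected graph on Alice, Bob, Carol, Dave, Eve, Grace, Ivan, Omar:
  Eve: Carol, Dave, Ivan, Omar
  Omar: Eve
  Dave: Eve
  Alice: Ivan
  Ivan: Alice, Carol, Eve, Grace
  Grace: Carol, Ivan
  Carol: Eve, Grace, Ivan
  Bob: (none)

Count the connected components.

From Alice: component {Alice, Carol, Dave, Eve, Grace, Ivan, Omar}.
From Bob: component {Bob}.
That's 2 components.

2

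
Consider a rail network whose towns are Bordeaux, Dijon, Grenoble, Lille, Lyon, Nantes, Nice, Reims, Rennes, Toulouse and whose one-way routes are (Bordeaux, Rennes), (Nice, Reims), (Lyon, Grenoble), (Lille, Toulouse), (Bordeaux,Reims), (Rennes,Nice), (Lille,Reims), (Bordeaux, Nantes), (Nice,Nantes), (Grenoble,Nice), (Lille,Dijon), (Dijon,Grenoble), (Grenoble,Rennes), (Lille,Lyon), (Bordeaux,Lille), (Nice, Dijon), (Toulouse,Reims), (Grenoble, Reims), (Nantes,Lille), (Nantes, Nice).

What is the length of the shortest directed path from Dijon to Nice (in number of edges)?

2

Distance 0: Dijon.
Distance 1: Grenoble.
Distance 2: Nice, Reims, Rennes — contains Nice.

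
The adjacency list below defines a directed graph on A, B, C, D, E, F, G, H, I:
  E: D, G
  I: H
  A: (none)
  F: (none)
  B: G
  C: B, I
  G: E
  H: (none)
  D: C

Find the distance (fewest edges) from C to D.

4

Distance 0: C.
Distance 1: B, I.
Distance 2: G, H.
Distance 3: E.
Distance 4: D — contains D.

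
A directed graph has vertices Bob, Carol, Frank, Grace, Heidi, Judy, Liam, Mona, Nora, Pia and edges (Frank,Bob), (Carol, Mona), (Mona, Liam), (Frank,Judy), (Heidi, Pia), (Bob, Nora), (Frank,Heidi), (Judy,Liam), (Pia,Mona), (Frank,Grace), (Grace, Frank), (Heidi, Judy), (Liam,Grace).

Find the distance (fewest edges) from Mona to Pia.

Distance 0: Mona.
Distance 1: Liam.
Distance 2: Grace.
Distance 3: Frank.
Distance 4: Bob, Heidi, Judy.
Distance 5: Nora, Pia — contains Pia.

5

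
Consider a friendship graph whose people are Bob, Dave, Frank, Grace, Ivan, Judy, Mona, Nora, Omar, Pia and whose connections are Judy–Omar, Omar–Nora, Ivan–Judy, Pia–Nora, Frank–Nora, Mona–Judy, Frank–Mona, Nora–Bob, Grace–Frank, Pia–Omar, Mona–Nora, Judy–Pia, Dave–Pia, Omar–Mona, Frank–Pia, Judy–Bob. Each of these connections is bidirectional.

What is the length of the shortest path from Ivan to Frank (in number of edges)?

Distance 0: Ivan.
Distance 1: Judy.
Distance 2: Bob, Mona, Omar, Pia.
Distance 3: Dave, Frank, Nora — contains Frank.

3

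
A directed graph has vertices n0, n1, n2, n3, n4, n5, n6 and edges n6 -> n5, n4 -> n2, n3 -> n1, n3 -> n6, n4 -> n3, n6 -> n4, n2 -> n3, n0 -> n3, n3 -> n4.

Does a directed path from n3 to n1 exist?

Yes

Explore from n3.
Distance 1: reach n1, n4, n6.
Found n1.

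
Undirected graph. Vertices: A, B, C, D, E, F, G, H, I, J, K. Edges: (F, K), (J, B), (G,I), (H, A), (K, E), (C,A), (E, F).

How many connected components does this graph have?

5

From A: component {A, C, H}.
From B: component {B, J}.
From D: component {D}.
From E: component {E, F, K}.
From G: component {G, I}.
That's 5 components.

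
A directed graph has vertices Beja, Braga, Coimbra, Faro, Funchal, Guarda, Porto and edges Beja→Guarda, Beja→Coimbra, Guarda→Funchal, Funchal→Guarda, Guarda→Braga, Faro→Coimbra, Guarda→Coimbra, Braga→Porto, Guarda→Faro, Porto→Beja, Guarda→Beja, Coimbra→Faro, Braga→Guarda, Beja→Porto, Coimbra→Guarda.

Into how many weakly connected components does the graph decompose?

From Beja: component {Beja, Braga, Coimbra, Faro, Funchal, Guarda, Porto}.
That's 1 component.

1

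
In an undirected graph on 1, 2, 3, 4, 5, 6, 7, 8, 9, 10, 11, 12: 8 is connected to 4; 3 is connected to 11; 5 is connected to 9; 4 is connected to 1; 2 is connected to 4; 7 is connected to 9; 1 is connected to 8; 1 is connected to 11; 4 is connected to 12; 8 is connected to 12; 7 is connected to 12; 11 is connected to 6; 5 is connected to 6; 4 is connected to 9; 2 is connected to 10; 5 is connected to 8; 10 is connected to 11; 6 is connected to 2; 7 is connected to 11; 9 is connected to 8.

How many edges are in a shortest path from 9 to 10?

Distance 0: 9.
Distance 1: 4, 5, 7, 8.
Distance 2: 1, 2, 6, 11, 12.
Distance 3: 3, 10 — contains 10.

3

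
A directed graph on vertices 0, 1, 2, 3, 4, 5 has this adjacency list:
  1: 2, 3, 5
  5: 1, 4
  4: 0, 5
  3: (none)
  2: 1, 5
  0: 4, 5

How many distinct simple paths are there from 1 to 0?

1→2→5→4→0
1→5→4→0

2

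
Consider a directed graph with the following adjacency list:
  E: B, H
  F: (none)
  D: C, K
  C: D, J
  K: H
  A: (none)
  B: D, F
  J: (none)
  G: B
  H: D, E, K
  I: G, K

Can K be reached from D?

Yes

Explore from D.
Distance 1: reach C, K.
Found K.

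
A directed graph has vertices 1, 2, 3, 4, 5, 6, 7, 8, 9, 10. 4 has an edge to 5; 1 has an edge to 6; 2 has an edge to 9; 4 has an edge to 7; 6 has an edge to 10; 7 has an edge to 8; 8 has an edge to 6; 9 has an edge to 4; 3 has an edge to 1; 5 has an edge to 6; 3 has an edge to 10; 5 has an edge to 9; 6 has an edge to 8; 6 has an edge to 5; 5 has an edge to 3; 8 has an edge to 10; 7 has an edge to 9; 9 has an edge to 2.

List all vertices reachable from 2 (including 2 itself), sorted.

1, 2, 3, 4, 5, 6, 7, 8, 9, 10

Start at 2.
Its neighbours: 9.
Then their neighbours: 4.
Then next layer: 5, 7.
Then next layer: 3, 6, 8.
Then next layer: 1, 10.
Every vertex is now reached.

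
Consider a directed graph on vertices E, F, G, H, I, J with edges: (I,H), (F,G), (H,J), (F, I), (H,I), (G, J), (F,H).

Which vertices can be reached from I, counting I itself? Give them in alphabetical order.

H, I, J

Start at I.
Its neighbours: H.
Then their neighbours: J.
Nothing further is reachable.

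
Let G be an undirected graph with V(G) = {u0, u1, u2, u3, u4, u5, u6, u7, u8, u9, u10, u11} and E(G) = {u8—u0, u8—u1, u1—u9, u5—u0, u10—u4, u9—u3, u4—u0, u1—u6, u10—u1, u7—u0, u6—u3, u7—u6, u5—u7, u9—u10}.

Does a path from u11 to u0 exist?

No

u11 has no edges, so nothing is reachable from it.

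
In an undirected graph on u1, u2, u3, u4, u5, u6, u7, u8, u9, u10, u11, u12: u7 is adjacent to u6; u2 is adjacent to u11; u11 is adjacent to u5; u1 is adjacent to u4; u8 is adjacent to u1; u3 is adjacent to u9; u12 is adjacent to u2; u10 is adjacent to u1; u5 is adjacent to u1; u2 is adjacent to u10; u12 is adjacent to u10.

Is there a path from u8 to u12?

Yes

Explore from u8.
Distance 1: reach u1.
Distance 2: reach u4, u5, u10.
Distance 3: reach u2, u11, u12.
Found u12.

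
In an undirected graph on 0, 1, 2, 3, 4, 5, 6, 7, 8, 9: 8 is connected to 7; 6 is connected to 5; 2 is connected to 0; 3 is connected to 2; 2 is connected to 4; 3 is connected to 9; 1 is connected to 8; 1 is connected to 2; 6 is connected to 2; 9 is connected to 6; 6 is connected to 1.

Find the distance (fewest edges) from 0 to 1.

Distance 0: 0.
Distance 1: 2.
Distance 2: 1, 3, 4, 6 — contains 1.

2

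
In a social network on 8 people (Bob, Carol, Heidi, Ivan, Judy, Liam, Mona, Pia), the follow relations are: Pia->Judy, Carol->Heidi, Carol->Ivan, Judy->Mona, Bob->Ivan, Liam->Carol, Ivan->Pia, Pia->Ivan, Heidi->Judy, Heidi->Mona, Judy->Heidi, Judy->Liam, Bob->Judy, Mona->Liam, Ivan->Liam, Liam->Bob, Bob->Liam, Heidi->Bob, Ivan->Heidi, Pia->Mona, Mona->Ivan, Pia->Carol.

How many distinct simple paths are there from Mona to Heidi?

13

Mona→Ivan→Heidi
Mona→Ivan→Liam→Bob→Judy→Heidi
Mona→Ivan→Liam→Carol→Heidi
Mona→Ivan→Pia→Carol→Heidi
Mona→Ivan→Pia→Judy→Heidi
Mona→Ivan→Pia→Judy→Liam→Carol→Heidi
Mona→Liam→Bob→Ivan→Heidi
Mona→Liam→Bob→Ivan→Pia→Carol→Heidi
Mona→Liam→Bob→Ivan→Pia→Judy→Heidi
Mona→Liam→Bob→Judy→Heidi
Mona→Liam→Carol→Heidi
Mona→Liam→Carol→Ivan→Heidi
Mona→Liam→Carol→Ivan→Pia→Judy→Heidi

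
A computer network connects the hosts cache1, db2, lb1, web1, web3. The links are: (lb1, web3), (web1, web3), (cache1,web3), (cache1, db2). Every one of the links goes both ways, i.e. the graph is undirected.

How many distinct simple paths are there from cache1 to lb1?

cache1–web3–lb1

1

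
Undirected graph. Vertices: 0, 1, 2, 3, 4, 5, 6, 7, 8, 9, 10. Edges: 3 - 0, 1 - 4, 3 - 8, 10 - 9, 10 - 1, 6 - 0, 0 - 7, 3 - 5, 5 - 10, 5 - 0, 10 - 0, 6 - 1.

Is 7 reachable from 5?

Yes

Explore from 5.
Distance 1: reach 0, 3, 10.
Distance 2: reach 1, 6, 7, 8, 9.
Found 7.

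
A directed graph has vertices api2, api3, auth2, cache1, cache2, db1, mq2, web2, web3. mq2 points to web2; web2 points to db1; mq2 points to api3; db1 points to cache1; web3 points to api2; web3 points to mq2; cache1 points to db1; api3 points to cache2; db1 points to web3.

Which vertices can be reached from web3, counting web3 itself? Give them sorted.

api2, api3, cache1, cache2, db1, mq2, web2, web3

Start at web3.
Its neighbours: api2, mq2.
Then their neighbours: api3, web2.
Then next layer: cache2, db1.
Then next layer: cache1.
Nothing further is reachable.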